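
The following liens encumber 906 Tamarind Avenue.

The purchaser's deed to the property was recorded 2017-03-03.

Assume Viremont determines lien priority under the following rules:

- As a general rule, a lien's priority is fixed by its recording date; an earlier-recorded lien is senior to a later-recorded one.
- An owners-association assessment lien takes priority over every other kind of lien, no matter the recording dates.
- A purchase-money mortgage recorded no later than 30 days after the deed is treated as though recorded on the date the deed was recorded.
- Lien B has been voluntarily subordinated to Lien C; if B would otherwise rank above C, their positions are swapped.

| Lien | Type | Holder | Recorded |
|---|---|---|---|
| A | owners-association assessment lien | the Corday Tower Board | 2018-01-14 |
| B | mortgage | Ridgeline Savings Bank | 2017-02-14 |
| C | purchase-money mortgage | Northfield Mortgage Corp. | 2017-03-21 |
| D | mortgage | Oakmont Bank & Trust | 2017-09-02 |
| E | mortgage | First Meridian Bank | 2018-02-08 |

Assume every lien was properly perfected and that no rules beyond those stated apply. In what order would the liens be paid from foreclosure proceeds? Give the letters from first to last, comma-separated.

First, effective dates: C was recorded within the 30-day window, so its effective date is the deed date 2017-03-03.
As an owners-association assessment lien, A is senior to every other lien.
Among the remaining liens, by effective date: B (2017-02-14), C (2017-03-03), D (2017-09-02), E (2018-02-08).
The subordination applies — B was senior to C — so B and C swap.

A, C, B, D, E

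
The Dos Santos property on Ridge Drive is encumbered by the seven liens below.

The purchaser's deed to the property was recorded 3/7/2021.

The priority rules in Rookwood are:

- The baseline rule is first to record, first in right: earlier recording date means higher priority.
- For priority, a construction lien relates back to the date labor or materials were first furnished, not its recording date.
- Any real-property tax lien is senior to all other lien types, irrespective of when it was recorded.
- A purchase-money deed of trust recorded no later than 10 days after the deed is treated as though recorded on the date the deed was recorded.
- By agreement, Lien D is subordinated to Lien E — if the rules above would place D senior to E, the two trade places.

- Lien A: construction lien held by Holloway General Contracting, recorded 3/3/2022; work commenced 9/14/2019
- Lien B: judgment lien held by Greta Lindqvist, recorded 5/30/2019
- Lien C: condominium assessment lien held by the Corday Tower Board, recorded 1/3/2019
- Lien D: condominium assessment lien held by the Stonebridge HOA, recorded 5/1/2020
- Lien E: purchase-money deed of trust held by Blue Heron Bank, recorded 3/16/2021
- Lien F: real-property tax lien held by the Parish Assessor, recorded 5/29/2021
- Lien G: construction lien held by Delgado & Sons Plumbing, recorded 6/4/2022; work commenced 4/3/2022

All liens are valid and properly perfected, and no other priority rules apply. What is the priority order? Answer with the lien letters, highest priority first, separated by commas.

Effective dates: A relates back to 9/14/2019 (work commenced); E was recorded within the 10-day window, so its effective date is the deed date 3/7/2021; G is treated as recorded 4/3/2022, the work-commencement date.
As a real-property tax lien, F is senior to every other lien.
Ordering the rest by effective date: C (1/3/2019), B (5/30/2019), A (9/14/2019), D (5/1/2020), E (3/7/2021), G (4/3/2022).
Because D would otherwise rank above E, the subordination swaps them.

F, C, B, A, E, D, G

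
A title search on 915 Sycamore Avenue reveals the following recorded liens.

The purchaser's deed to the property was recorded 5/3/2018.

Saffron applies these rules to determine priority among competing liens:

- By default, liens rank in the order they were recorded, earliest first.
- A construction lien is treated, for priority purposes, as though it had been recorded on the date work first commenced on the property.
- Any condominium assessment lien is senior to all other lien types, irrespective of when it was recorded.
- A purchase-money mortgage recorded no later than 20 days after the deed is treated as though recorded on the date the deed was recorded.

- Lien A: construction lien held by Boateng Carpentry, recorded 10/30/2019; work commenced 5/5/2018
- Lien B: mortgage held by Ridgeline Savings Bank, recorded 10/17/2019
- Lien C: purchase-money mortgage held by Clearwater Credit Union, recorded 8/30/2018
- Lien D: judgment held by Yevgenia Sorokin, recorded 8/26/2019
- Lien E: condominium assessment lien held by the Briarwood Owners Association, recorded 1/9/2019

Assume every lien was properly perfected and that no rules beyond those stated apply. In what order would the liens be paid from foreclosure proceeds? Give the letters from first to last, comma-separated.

Effective dates: A is treated as recorded 5/5/2018, the work-commencement date; C was recorded 119 days after the deed, outside the 20-day window, so it keeps its recording date.
E, as a condominium assessment lien, has superpriority and ranks first.
Ordering the rest by effective date: A (5/5/2018), C (8/30/2018), D (8/26/2019), B (10/17/2019).

E, A, C, D, B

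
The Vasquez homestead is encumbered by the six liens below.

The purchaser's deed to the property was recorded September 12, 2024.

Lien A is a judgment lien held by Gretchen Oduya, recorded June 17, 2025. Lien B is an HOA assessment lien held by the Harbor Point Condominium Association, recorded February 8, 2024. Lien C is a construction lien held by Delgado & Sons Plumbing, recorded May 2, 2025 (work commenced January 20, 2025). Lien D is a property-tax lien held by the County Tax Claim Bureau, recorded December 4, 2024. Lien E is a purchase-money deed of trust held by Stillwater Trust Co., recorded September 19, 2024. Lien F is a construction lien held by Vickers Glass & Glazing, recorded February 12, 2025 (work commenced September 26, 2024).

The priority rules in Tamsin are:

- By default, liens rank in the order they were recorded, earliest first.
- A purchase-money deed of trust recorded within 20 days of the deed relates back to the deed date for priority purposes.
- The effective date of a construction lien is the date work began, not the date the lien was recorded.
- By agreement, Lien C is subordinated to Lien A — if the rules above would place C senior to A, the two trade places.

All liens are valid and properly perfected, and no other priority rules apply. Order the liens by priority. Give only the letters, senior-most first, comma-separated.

B, E, F, D, A, C

First, effective dates: C relates back to January 20, 2025 (work commenced); E relates back to the deed date September 12, 2024; F's effective date is September 26, 2024, when work began.
Sorted by effective date: B (February 8, 2024), E (September 12, 2024), F (September 26, 2024), D (December 4, 2024), C (January 20, 2025), A (June 17, 2025).
Because C would otherwise rank above A, the subordination swaps them.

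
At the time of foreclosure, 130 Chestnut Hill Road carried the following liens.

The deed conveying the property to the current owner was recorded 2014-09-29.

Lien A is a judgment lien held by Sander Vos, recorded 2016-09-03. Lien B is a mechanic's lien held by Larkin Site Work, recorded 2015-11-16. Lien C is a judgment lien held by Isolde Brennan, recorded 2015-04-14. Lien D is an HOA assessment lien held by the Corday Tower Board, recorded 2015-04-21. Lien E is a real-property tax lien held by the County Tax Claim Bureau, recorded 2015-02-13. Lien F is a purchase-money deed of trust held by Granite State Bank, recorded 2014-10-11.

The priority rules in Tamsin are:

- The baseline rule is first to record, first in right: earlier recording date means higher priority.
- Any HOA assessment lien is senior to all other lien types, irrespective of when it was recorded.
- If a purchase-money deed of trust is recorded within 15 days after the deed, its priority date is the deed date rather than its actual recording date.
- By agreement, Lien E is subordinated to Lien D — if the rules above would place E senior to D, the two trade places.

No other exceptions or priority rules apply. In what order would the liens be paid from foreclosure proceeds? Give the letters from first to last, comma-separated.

First, effective dates: F was recorded within the 15-day window, so its effective date is the deed date 2014-09-29.
D, as an HOA assessment lien, has superpriority and ranks first.
The other liens, earliest effective date first: F (2014-09-29), E (2015-02-13), C (2015-04-14), B (2015-11-16), A (2016-09-03).
E is already junior to D, so the subordination agreement changes nothing.

D, F, E, C, B, A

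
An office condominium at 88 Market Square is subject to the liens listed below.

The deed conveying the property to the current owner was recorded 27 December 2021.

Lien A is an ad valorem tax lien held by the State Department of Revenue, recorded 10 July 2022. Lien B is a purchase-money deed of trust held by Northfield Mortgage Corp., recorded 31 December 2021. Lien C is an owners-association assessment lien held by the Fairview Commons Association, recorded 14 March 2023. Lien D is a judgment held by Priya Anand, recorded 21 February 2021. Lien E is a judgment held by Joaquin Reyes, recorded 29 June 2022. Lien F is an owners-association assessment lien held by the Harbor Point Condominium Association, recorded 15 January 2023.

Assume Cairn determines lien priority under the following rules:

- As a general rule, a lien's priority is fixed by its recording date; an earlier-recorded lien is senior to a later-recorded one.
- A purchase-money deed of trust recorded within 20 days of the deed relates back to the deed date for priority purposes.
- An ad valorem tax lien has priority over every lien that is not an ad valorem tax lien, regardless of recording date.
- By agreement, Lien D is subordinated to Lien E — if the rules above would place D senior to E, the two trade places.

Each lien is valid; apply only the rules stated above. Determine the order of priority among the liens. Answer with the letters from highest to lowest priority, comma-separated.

A, E, B, D, F, C

First, effective dates: B relates back to the deed date 27 December 2021.
As an ad valorem tax lien, A is senior to every other lien.
Remaining liens by effective date: D (21 February 2021), B (27 December 2021), E (29 June 2022), F (15 January 2023), C (14 March 2023).
Because D would otherwise rank above E, the subordination swaps them.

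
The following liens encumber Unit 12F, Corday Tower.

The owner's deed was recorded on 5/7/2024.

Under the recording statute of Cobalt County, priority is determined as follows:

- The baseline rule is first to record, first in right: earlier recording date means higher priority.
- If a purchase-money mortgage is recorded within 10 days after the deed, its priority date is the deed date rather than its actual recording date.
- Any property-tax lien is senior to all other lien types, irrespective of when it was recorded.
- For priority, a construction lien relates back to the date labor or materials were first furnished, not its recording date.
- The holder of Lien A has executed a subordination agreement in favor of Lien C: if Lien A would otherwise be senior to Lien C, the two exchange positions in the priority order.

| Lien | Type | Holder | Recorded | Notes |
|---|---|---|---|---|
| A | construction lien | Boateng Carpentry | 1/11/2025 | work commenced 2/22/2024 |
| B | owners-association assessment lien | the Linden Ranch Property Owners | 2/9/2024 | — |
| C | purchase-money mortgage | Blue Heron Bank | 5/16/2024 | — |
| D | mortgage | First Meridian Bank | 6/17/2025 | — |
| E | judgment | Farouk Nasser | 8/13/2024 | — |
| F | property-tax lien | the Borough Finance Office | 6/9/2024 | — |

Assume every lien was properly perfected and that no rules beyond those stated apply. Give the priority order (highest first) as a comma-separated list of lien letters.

Effective dates: A is treated as recorded 2/22/2024, the work-commencement date; C relates back to the deed date 5/7/2024.
As a property-tax lien, F is senior to every other lien.
Ordering the rest by effective date: B (2/9/2024), A (2/22/2024), C (5/7/2024), E (8/13/2024), D (6/17/2025).
Because A would otherwise rank above C, the subordination swaps them.

F, B, C, A, E, D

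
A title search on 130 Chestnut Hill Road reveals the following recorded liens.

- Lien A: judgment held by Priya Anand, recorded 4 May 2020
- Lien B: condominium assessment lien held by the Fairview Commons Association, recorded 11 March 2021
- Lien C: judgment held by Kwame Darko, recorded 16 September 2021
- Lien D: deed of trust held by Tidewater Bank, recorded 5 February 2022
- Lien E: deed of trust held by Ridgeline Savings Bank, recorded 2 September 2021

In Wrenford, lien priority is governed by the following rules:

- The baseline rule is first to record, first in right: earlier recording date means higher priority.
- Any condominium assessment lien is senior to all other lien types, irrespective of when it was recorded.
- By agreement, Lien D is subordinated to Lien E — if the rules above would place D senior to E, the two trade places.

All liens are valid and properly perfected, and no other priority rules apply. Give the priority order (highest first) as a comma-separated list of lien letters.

B, A, E, C, D

As a condominium assessment lien, B is senior to every other lien.
Among the remaining liens, by effective date: A (4 May 2020), E (2 September 2021), C (16 September 2021), D (5 February 2022).
D is already junior to E, so the subordination agreement changes nothing.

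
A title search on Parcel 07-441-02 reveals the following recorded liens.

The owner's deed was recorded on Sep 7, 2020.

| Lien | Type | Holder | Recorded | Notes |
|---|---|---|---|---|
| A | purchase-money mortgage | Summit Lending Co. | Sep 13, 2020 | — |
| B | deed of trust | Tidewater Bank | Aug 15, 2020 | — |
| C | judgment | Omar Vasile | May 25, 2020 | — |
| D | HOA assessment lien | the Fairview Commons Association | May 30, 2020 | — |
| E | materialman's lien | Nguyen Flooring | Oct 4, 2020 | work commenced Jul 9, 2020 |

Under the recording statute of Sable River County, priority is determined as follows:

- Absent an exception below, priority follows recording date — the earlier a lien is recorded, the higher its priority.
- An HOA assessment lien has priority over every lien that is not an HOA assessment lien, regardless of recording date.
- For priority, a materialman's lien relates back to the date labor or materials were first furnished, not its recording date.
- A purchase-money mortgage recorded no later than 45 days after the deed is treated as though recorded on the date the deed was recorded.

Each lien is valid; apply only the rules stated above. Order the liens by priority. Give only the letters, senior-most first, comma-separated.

D, C, E, B, A

First, effective dates: A was recorded within the 45-day window, so its effective date is the deed date Sep 7, 2020; E's effective date is Jul 9, 2020, when work began.
D, as an HOA assessment lien, has superpriority and ranks first.
Ordering the rest by effective date: C (May 25, 2020), E (Jul 9, 2020), B (Aug 15, 2020), A (Sep 7, 2020).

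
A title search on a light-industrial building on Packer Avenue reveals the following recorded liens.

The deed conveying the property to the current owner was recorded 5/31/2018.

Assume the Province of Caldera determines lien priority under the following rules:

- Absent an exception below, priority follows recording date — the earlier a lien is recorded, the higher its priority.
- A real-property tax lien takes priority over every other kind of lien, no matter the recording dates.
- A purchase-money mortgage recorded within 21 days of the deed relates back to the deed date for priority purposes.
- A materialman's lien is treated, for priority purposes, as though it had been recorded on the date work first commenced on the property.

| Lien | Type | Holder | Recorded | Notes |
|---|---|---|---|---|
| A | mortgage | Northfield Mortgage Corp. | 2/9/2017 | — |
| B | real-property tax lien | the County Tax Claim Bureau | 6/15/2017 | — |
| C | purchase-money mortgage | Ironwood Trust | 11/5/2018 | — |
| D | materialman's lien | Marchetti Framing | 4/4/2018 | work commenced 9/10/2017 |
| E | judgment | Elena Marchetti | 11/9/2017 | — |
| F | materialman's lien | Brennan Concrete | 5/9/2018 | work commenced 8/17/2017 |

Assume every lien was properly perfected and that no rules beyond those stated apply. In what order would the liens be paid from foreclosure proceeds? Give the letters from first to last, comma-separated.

B, A, F, D, E, C

Effective dates: C was recorded 158 days after the deed — beyond 21 days — so no relation-back applies; D relates back to 9/10/2017 (work commenced); F relates back to 8/17/2017 (work commenced).
B is a real-property tax lien and takes priority over every other lien.
The other liens, earliest effective date first: A (2/9/2017), F (8/17/2017), D (9/10/2017), E (11/9/2017), C (11/5/2018).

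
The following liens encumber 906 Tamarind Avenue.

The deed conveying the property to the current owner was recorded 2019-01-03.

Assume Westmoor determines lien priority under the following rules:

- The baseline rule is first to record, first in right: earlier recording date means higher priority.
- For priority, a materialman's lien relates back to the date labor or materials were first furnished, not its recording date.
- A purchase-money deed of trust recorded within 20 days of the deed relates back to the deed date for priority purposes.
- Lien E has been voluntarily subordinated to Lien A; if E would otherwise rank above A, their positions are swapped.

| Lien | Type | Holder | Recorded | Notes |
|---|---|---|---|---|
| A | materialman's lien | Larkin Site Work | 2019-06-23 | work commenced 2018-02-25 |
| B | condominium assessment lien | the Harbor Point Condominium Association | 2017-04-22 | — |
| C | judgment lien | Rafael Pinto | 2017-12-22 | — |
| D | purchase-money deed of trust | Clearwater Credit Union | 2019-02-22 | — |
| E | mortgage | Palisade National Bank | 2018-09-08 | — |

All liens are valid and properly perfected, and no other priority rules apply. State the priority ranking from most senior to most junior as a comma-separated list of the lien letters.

First, effective dates: A's effective date is 2018-02-25, when work began; D was recorded 50 days after the deed, outside the 20-day window, so it keeps its recording date.
By effective date, earliest first: B (2017-04-22), C (2017-12-22), A (2018-02-25), E (2018-09-08), D (2019-02-22).
E already ranks below A; the subordination has no effect.

B, C, A, E, D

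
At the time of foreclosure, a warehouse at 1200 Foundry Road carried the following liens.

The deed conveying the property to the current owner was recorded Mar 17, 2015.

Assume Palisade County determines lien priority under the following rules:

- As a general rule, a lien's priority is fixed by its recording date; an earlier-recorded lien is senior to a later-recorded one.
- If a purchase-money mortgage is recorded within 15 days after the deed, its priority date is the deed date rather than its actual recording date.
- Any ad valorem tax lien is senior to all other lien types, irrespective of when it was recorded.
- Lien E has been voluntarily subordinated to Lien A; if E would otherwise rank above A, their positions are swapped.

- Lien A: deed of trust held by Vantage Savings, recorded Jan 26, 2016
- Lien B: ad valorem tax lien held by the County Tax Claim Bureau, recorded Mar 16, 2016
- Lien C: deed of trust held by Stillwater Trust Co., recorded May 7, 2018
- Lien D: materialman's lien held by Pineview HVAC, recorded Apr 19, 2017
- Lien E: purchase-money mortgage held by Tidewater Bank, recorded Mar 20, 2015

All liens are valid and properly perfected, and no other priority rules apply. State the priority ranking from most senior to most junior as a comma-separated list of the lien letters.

First, effective dates: E relates back to the deed date Mar 17, 2015.
B, as an ad valorem tax lien, has superpriority and ranks first.
Among the remaining liens, by effective date: E (Mar 17, 2015), A (Jan 26, 2016), D (Apr 19, 2017), C (May 7, 2018).
E is senior to A before the subordination, so the two trade places.

B, A, E, D, C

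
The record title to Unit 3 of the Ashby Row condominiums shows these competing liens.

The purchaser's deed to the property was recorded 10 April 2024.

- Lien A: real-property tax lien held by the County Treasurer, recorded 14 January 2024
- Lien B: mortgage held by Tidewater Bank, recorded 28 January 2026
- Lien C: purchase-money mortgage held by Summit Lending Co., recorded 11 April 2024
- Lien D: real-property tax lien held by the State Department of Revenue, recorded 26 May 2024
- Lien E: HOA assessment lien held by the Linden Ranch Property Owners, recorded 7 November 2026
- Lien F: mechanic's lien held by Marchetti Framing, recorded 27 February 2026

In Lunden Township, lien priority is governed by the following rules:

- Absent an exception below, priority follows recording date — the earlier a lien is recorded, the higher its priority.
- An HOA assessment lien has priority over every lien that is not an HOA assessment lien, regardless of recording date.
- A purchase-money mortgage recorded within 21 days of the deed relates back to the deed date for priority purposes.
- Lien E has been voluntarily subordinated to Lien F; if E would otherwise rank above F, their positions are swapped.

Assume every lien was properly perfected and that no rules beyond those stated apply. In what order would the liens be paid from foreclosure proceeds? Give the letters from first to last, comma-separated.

First, effective dates: C relates back to the deed date 10 April 2024.
E, as an HOA assessment lien, has superpriority and ranks first.
Among the remaining liens, by effective date: A (14 January 2024), C (10 April 2024), D (26 May 2024), B (28 January 2026), F (27 February 2026).
Because E would otherwise rank above F, the subordination swaps them.

F, A, C, D, B, E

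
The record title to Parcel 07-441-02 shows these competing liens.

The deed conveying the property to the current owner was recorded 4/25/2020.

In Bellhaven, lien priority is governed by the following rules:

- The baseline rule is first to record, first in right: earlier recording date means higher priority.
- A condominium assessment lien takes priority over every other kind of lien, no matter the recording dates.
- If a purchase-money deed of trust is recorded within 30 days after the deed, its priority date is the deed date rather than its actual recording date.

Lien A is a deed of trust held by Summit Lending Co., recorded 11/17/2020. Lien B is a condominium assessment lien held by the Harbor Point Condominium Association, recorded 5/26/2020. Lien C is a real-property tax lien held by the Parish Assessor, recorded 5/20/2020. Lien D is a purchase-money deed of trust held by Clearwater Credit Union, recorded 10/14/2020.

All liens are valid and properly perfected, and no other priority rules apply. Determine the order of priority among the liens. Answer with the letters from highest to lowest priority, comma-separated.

Effective dates: D missed the 30-day window (172 days after the deed), so its recording date stands.
B is a condominium assessment lien and takes priority over every other lien.
Remaining liens by effective date: C (5/20/2020), D (10/14/2020), A (11/17/2020).

B, C, D, A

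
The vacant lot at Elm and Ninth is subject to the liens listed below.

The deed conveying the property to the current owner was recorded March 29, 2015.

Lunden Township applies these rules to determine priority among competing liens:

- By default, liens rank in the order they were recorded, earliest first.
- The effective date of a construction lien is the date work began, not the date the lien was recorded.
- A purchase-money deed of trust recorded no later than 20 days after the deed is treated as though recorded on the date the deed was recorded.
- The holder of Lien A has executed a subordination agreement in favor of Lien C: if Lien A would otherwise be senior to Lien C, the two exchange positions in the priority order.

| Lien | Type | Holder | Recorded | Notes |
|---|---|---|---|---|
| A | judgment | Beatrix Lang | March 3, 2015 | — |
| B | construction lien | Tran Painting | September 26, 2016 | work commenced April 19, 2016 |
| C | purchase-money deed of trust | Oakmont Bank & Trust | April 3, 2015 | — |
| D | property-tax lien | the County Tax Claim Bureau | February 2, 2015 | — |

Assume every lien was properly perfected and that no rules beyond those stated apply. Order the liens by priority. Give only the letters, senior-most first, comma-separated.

First, effective dates: B relates back to April 19, 2016 (work commenced); C's effective date is the deed date, March 29, 2015.
Sorted by effective date: D (February 2, 2015), A (March 3, 2015), C (March 29, 2015), B (April 19, 2016).
A is senior to C before the subordination, so the two trade places.

D, C, A, B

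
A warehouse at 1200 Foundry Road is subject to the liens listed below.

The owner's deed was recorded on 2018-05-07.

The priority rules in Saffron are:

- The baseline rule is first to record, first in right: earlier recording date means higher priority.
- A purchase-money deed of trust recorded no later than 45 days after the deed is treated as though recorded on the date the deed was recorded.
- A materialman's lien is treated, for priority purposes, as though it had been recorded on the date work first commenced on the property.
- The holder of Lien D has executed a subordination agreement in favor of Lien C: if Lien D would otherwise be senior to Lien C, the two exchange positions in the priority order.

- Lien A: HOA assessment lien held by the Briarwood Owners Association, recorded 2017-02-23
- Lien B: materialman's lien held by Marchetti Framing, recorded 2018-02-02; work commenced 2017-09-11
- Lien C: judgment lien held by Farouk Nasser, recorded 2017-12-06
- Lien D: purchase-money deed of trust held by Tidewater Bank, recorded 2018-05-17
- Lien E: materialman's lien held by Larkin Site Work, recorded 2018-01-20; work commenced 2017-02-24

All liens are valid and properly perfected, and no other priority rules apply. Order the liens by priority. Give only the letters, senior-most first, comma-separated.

Effective dates: B relates back to 2017-09-11 (work commenced); D relates back to the deed date 2018-05-07; E is treated as recorded 2017-02-24, the work-commencement date.
By effective date, earliest first: A (2017-02-23), E (2017-02-24), B (2017-09-11), C (2017-12-06), D (2018-05-07).
D already ranks below C; the subordination has no effect.

A, E, B, C, D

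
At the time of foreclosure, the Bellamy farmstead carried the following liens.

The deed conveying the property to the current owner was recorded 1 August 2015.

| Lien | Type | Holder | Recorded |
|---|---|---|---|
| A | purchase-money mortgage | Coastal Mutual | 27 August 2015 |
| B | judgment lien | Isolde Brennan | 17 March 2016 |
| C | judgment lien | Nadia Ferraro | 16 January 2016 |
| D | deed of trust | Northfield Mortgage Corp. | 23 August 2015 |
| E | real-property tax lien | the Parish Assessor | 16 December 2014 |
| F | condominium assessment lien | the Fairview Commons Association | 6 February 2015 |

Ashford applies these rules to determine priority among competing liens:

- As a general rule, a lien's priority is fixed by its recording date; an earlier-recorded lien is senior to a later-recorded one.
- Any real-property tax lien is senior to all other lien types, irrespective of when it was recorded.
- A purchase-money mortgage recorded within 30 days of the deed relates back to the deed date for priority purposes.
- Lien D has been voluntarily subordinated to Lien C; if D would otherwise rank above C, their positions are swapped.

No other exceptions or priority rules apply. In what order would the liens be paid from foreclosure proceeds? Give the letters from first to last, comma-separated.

E, F, A, C, D, B

Adjusting effective dates: A was recorded within the 30-day window, so its effective date is the deed date 1 August 2015.
As a real-property tax lien, E is senior to every other lien.
The other liens, earliest effective date first: F (6 February 2015), A (1 August 2015), D (23 August 2015), C (16 January 2016), B (17 March 2016).
D is senior to C before the subordination, so the two trade places.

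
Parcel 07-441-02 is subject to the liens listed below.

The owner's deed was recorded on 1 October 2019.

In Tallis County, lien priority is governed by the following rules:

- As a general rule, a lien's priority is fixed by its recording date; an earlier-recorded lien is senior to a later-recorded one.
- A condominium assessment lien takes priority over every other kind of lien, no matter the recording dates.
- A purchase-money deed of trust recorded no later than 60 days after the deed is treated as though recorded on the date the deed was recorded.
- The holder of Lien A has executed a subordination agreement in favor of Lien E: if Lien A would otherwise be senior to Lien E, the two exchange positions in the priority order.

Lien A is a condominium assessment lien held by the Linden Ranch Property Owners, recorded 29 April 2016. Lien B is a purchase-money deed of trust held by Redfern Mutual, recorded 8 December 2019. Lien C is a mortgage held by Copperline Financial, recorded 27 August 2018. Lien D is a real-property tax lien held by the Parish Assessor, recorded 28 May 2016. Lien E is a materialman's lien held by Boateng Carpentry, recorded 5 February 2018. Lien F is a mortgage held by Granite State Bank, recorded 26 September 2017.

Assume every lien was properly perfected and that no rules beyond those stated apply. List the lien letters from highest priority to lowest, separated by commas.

Adjusting effective dates: B was recorded 68 days after the deed — beyond 60 days — so no relation-back applies.
A, as a condominium assessment lien, has superpriority and ranks first.
The other liens, earliest effective date first: D (28 May 2016), F (26 September 2017), E (5 February 2018), C (27 August 2018), B (8 December 2019).
A would otherwise be senior to E, so under the subordination agreement A and E exchange positions.

E, D, F, A, C, B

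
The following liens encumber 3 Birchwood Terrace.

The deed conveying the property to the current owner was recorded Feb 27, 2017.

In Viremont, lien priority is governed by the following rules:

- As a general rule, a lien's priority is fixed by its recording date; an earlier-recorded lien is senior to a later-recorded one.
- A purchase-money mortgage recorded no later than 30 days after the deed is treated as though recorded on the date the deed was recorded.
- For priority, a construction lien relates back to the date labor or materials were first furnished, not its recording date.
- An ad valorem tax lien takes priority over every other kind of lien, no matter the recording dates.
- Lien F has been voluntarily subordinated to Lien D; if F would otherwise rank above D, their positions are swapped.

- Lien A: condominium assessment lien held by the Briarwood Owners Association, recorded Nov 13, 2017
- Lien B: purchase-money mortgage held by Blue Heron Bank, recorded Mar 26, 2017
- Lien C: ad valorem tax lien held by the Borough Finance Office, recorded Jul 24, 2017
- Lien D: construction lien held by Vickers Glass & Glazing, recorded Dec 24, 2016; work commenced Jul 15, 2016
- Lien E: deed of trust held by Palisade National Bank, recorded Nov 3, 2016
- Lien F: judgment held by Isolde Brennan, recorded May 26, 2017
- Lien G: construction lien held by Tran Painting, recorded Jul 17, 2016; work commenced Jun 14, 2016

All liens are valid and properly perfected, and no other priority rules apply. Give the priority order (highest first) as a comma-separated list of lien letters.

C, G, D, E, B, F, A

Effective dates after the stated exceptions: B's effective date is the deed date, Feb 27, 2017; D relates back to Jul 15, 2016 (work commenced); G relates back to Jun 14, 2016 (work commenced).
C is an ad valorem tax lien and takes priority over every other lien.
Ordering the rest by effective date: G (Jun 14, 2016), D (Jul 15, 2016), E (Nov 3, 2016), B (Feb 27, 2017), F (May 26, 2017), A (Nov 13, 2017).
F already ranks below D; the subordination has no effect.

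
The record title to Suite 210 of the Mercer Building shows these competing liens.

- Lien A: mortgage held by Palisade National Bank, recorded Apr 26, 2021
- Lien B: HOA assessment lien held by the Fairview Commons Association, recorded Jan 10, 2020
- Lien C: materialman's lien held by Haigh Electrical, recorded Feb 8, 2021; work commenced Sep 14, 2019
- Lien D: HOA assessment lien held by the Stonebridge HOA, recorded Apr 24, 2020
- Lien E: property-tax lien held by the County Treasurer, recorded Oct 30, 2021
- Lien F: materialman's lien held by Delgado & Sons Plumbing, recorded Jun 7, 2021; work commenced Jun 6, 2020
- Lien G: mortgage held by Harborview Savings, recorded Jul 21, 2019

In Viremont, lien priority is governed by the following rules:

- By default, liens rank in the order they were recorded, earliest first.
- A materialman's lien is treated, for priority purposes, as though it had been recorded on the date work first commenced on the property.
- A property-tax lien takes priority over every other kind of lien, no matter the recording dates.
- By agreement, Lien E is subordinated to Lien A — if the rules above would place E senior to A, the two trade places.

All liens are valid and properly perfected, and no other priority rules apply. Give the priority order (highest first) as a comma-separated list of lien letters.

First, effective dates: C relates back to Sep 14, 2019 (work commenced); F relates back to Jun 6, 2020 (work commenced).
E, as a property-tax lien, has superpriority and ranks first.
Remaining liens by effective date: G (Jul 21, 2019), C (Sep 14, 2019), B (Jan 10, 2020), D (Apr 24, 2020), F (Jun 6, 2020), A (Apr 26, 2021).
Because E would otherwise rank above A, the subordination swaps them.

A, G, C, B, D, F, E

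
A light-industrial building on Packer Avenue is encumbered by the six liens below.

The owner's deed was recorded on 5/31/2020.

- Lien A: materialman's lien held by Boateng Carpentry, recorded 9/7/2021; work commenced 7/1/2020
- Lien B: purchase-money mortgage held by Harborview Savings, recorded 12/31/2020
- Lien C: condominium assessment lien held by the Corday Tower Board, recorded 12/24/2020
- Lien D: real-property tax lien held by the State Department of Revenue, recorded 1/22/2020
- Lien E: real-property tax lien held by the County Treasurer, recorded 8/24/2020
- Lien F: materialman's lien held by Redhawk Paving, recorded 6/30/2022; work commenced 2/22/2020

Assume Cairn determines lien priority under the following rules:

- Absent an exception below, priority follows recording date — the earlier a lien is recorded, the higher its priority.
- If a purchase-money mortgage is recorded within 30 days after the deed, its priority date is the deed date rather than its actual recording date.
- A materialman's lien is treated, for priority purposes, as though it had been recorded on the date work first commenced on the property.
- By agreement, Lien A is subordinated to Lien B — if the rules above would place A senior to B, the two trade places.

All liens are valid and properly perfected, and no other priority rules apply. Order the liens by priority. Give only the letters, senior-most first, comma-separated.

D, F, B, E, C, A

Effective dates: A relates back to 7/1/2020 (work commenced); B was recorded 214 days after the deed, outside the 30-day window, so it keeps its recording date; F's effective date is 2/22/2020, when work began.
By effective date: D (1/22/2020), F (2/22/2020), A (7/1/2020), E (8/24/2020), C (12/24/2020), B (12/31/2020).
The subordination applies — A was senior to B — so A and B swap.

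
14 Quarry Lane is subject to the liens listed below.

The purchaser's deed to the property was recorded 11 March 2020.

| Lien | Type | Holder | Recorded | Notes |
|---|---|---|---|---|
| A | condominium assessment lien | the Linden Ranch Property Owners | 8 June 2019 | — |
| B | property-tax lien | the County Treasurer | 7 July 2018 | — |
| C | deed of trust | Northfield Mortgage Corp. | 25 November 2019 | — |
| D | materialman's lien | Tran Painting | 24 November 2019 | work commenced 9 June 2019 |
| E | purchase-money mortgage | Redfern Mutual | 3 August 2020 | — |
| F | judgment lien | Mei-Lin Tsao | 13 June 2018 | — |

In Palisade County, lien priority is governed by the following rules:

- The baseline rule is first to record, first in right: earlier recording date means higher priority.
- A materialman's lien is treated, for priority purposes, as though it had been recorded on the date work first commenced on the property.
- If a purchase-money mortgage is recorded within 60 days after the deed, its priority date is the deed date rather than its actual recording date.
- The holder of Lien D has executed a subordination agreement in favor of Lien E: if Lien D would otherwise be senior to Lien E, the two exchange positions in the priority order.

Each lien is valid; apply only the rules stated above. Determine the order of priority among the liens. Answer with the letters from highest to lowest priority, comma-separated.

F, B, A, E, C, D

Adjusting effective dates: D's effective date is 9 June 2019, when work began; E was recorded 145 days after the deed, outside the 60-day window, so it keeps its recording date.
Ordering by effective date: F (13 June 2018), B (7 July 2018), A (8 June 2019), D (9 June 2019), C (25 November 2019), E (3 August 2020).
The subordination applies — D was senior to E — so D and E swap.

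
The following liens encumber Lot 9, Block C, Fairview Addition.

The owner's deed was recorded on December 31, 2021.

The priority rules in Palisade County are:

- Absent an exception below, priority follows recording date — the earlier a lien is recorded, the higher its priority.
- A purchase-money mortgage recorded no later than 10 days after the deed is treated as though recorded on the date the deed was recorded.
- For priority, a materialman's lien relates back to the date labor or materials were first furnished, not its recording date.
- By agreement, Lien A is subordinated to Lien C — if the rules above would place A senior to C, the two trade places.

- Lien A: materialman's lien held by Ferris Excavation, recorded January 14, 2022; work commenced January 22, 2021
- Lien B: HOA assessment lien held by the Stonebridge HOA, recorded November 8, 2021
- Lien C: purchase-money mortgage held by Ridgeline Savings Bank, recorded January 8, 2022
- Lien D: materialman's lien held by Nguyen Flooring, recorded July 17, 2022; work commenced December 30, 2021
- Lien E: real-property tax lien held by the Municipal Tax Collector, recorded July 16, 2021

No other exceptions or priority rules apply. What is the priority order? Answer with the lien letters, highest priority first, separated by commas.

C, E, B, D, A

Effective dates after the stated exceptions: A's effective date is January 22, 2021, when work began; C's effective date is the deed date, December 31, 2021; D relates back to December 30, 2021 (work commenced).
Ordering by effective date: A (January 22, 2021), E (July 16, 2021), B (November 8, 2021), D (December 30, 2021), C (December 31, 2021).
A is senior to C before the subordination, so the two trade places.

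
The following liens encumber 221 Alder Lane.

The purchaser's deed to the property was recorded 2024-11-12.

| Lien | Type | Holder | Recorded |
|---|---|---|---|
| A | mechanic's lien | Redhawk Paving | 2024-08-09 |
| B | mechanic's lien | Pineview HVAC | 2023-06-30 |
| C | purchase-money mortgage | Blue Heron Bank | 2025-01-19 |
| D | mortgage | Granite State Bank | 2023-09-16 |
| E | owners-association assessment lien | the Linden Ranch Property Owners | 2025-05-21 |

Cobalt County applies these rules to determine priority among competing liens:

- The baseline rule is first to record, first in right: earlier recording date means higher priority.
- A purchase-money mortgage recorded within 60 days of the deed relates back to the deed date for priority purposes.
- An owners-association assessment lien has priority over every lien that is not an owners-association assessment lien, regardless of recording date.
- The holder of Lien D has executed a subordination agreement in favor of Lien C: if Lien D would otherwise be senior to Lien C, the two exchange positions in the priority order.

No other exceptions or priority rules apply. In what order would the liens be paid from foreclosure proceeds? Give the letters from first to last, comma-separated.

E, B, C, A, D

Effective dates after the stated exceptions: C was recorded 68 days after the deed, outside the 60-day window, so it keeps its recording date.
E, as an owners-association assessment lien, has superpriority and ranks first.
Ordering the rest by effective date: B (2023-06-30), D (2023-09-16), A (2024-08-09), C (2025-01-19).
D is senior to C before the subordination, so the two trade places.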